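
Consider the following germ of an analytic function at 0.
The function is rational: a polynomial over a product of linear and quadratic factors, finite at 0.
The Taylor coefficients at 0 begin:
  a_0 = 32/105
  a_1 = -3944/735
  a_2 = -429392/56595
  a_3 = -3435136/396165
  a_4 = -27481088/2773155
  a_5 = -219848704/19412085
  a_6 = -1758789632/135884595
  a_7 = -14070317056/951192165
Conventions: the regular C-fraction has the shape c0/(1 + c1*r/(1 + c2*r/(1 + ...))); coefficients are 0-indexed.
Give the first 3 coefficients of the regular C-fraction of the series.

The regular C-fraction coefficients are [32/105, 493/28, -412605/21692].

Taylor coefficients (read off): a_0 = 32/105, a_1 = -3944/735, a_2 = -429392/56595.
c0 = a_0 = 32/105. Peel one level at a time: if S = 1 + c*r/S' with S'(0) = 1, then c is the r-coefficient of S and S' = c*r/(S - 1).
S_1 = c0/f = 1 + (493/28)*r + (412605/1232)*r^2 + ...; c1 = 493/28.
S_2 = c1*r/(S_1 - 1) = 1 + (-412605/21692)*r + ...; c2 = -412605/21692.


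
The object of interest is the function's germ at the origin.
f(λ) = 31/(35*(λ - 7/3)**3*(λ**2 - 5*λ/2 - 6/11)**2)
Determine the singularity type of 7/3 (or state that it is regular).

The point is a pole of order 3.

The denominator factor λ - 7/3 vanishes at 7/3 and appears to the power 3; the numerator there equals 31/35, nonzero, and no other factor vanishes.
Hence a pole whose order is the multiplicity, 3.


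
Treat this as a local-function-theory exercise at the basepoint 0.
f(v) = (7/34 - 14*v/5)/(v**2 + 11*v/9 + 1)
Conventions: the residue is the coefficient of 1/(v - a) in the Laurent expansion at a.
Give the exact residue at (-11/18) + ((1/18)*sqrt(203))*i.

The residue is (-7/5) - ((419/4930)*sqrt(203))*i.

The factor v**2 + 11*v/9 + 1 splits as (v - a)(v - a') with a = (-11/18) + ((1/18)*sqrt(203))*i, a' = (-11/18) - ((1/18)*sqrt(203))*i. At the order-1 pole a set g(v) = (v - a)*f(v) = [7/34 - 14*v/5] / (v - a').
Simple pole: residue = g(a) at a = (-11/18) + ((1/18)*sqrt(203))*i, which is (-7/5) - ((419/4930)*sqrt(203))*i.


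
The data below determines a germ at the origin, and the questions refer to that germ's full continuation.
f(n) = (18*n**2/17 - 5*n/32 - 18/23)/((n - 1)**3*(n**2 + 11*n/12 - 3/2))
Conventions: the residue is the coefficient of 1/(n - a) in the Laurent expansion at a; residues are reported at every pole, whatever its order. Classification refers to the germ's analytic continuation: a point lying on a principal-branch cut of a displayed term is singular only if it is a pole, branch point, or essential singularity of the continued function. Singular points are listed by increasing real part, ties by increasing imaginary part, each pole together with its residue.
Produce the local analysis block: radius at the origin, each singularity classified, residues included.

Denominator factor (n - 1)^3: pole of order 3 at 1, modulus 1.
Denominator factor (n**2 + 11*n/12 - 3/2): discriminant 985/144, real irrational roots -11/24 + (1/24)*sqrt(985) and -11/24 - (1/24)*sqrt(985); poles of order 1, moduli -11/24 + (1/24)*sqrt(985) and 11/24 + (1/24)*sqrt(985).
The radius of convergence is the smallest modulus among the singular points: -11/24 + (1/24)*sqrt(985).
The factor n**2 + 11*n/12 - 3/2 splits as (n - a)(n - a') with a = -11/24 - (1/24)*sqrt(985), a' = -11/24 + (1/24)*sqrt(985). At the order-1 pole a set g(n) = (n - a)*f(n) = [(18*n**2/17 - 5*n/32 - 18/23)/(n - 1)**3] / (n - a').
Simple pole: residue = g(a) at a = -11/24 - (1/24)*sqrt(985), which is 664443/78200 - (4145877/15405400)*sqrt(985).
The factor n**2 + 11*n/12 - 3/2 splits as (n - a)(n - a') with a = -11/24 + (1/24)*sqrt(985), a' = -11/24 - (1/24)*sqrt(985). At the order-1 pole a set g(n) = (n - a)*f(n) = [(18*n**2/17 - 5*n/32 - 18/23)/(n - 1)**3] / (n - a').
Simple pole: residue = g(a) at a = -11/24 + (1/24)*sqrt(985), which is 664443/78200 + (4145877/15405400)*sqrt(985).
At the order-3 pole 1 set g(n) = (n - (1))^3*f(n) = (18*n**2/17 - 5*n/32 - 18/23)/(n**2 + 11*n/12 - 3/2).
Order-3 pole: residue = g''(a)/2; g''(1) = -664443/19550, so the residue is -664443/39100.
List the singular points by increasing real part (a conjugate pair: the negative imaginary part first).

Radius of convergence at 0: -11/24 + (1/24)*sqrt(985).
At -11/24 - (1/24)*sqrt(985): a pole of order 1; residue 664443/78200 - (4145877/15405400)*sqrt(985).
At -11/24 + (1/24)*sqrt(985): a pole of order 1; residue 664443/78200 + (4145877/15405400)*sqrt(985).
At 1: a pole of order 3; residue -664443/39100.


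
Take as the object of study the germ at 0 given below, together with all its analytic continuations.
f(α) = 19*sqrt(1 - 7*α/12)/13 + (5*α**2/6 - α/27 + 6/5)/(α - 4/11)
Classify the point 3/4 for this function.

Denominator factors: α - 4/11 = 17/44 at α = 3/4 — none vanishes.
Branch term sqrt(1 - α/(12/7)): argument at 3/4 is 9/16, nonzero, so 3/4 is not its branch point (a point on a principal cut is still regular for the continued germ).
So the germ continues analytically to 3/4.

The point is a regular point.


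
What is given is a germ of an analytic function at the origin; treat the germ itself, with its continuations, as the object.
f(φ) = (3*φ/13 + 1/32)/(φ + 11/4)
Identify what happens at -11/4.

The point is a pole of order 1.

The denominator factor φ + 11/4 vanishes at -11/4 and appears to the power 1; the numerator there equals -251/416, nonzero, and no other factor vanishes.
Hence a pole whose order is the multiplicity, 1.


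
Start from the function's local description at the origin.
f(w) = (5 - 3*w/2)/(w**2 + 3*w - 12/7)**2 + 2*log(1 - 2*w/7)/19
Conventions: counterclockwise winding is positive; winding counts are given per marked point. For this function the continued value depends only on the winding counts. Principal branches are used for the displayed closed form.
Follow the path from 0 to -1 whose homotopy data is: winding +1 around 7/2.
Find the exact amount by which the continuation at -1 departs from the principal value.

Continued minus principal equals (4/19)*pi*i.

The rational part is single-valued and drops out of the difference; each branch term changes only by its own monodromy.
(2/19)*log(1 - w/(7/2)): each positive loop around 7/2 adds 2*pi*i to the log, so winding +1 contributes (2/19)*(1)*2*pi*i = (4/19)*pi*i.
Summing the contributions at w = -1 gives (4/19)*pi*i.


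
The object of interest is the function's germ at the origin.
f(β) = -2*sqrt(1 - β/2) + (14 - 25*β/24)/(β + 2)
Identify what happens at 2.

The point is an algebraic (square-root) branch point.

The term (-2)*sqrt(1 - β/(2)) has argument 1 - 2/(2) = 0 at 2: a square-root (algebraic, two-sheeted) branch point; the remaining terms are analytic or single-valued there.


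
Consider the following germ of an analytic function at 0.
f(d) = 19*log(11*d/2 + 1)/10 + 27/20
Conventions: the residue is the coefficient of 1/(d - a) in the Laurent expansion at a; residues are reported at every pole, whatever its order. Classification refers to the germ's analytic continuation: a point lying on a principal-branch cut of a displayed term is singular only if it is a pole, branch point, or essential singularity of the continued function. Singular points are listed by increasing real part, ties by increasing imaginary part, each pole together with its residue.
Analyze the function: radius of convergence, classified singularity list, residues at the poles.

Radius of convergence at 0: 2/11.
At -2/11: a logarithmic branch point.

Branch term (19/10)*log(1 - d/(-2/11)): its argument vanishes at d = -2/11, a logarithmic branch point, modulus 2/11.
The radius of convergence is the smallest modulus among the singular points: 2/11.


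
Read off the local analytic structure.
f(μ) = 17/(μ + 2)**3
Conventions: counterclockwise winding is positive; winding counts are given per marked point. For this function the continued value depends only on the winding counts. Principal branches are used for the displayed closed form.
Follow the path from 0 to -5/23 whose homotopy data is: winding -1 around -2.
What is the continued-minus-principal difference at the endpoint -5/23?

The function is rational, hence single-valued: continuing it around any pole returns the same value, so the difference is 0.

Continued minus principal equals 0.


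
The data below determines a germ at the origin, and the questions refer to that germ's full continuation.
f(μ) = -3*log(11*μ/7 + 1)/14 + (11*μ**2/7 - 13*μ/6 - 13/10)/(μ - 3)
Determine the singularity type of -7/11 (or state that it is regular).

The term (-3/14)*log(1 - μ/(-7/11)) has argument 1 - -7/11/(-7/11) = 0 at -7/11: a logarithmic (infinitely-sheeted) branch point; the remaining terms are analytic or single-valued there.

The point is a logarithmic branch point.


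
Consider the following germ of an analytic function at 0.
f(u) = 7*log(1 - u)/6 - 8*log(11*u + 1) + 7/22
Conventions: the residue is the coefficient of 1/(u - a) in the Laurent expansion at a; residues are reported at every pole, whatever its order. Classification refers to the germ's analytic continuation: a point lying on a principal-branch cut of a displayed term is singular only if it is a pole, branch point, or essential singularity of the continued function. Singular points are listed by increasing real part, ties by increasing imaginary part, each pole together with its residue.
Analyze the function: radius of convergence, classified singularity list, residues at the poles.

Branch term (-8)*log(1 - u/(-1/11)): its argument vanishes at u = -1/11, a logarithmic branch point, modulus 1/11.
Branch term (7/6)*log(1 - u/(1)): its argument vanishes at u = 1, a logarithmic branch point, modulus 1.
The radius of convergence is the smallest modulus among the singular points: 1/11.
List the singular points by increasing real part (a conjugate pair: the negative imaginary part first).

Radius of convergence at 0: 1/11.
At -1/11: a logarithmic branch point.
At 1: a logarithmic branch point.


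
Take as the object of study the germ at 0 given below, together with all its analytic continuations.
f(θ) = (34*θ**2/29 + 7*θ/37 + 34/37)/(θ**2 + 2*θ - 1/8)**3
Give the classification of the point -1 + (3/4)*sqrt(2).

The denominator factor θ**2 + 2*θ - 1/8 vanishes at -1 + (3/4)*sqrt(2) and appears to the power 3; the numerator there equals 13825/4292 - (6939/4292)*sqrt(2), nonzero, and no other factor vanishes.
Hence a pole whose order is the multiplicity, 3.

The point is a pole of order 3.


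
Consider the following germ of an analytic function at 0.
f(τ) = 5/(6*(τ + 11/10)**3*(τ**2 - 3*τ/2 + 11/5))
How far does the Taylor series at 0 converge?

Denominator factor (τ + 11/10)^3: pole of order 3 at -11/10, modulus 11/10.
Denominator factor (τ**2 - 3*τ/2 + 11/5): discriminant -131/20, complex-conjugate roots (3/4) + ((1/20)*sqrt(655))*i and (3/4) - ((1/20)*sqrt(655))*i; poles of order 1, moduli (1/5)*sqrt(55) and (1/5)*sqrt(55).
The radius of convergence is the smallest modulus among the singular points: 11/10.

The radius of convergence is 11/10.


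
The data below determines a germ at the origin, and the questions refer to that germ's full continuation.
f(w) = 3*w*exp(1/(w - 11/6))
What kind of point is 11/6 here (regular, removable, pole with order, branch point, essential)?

The exponent 1/(w - (11/6)) has a pole at 11/6, so exp(1/(w - (11/6))) takes every nonzero value near it: an essential singularity (not a pole of any order).

The point is an essential singularity.


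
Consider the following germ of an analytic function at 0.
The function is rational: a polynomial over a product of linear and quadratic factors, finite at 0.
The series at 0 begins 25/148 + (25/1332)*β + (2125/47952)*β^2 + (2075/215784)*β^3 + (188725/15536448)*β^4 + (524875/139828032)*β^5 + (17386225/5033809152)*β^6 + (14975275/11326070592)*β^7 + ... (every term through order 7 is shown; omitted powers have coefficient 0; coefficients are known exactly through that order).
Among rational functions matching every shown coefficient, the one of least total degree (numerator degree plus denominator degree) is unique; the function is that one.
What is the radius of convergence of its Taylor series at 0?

The radius of convergence is -2/9 + (2/9)*sqrt(82).

No rational of total degree below 2 reproduces all 8 coefficients; solving the [0/2] Pade equations on them gives f(β) = -25/(37*(β**2 + 4*β/9 - 4)), whose expansion matches every shown term.
Denominator factor (β**2 + 4*β/9 - 4): discriminant 1312/81, real irrational roots -2/9 + (2/9)*sqrt(82) and -2/9 - (2/9)*sqrt(82); poles of order 1, moduli -2/9 + (2/9)*sqrt(82) and 2/9 + (2/9)*sqrt(82).
The radius of convergence is the smallest modulus among the singular points: -2/9 + (2/9)*sqrt(82).


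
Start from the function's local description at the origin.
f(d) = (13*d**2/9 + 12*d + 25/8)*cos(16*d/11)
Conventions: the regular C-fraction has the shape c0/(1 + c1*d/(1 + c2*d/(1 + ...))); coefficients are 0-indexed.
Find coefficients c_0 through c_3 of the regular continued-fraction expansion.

The regular C-fraction coefficients are [25/8, -96/25, 1305203/326700, -4619019025/17056392804].

Taylor coefficients (expand at 0): a_0 = 25/8, a_1 = 12, a_2 = -2027/1089, a_3 = -1536/121.
c0 = a_0 = 25/8. Peel one level at a time: if S = 1 + c*d/S' with S'(0) = 1, then c is the d-coefficient of S and S' = c*d/(S - 1).
S_1 = c0/f = 1 + (-96/25)*d + (10441624/680625)*d^2 + ...; c1 = -96/25.
S_2 = c1*d/(S_1 - 1) = 1 + (1305203/326700)*d + (184760761/170772624)*d^2 + ...; c2 = 1305203/326700.
S_3 = c2*d/(S_2 - 1) = 1 + (-4619019025/17056392804)*d + ...; c3 = -4619019025/17056392804.


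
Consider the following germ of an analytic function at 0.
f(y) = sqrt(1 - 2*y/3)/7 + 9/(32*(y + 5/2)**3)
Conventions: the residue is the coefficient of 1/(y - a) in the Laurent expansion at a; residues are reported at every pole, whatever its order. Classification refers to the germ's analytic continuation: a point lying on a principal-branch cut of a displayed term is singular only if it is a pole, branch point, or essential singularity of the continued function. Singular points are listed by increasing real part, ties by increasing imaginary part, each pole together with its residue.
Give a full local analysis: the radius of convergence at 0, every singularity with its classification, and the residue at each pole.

Radius of convergence at 0: 3/2.
At -5/2: a pole of order 3; residue 0.
At 3/2: an algebraic (square-root) branch point.

Denominator factor (y + 5/2)^3: pole of order 3 at -5/2, modulus 5/2.
Branch term (1/7)*sqrt(1 - y/(3/2)): its argument vanishes at y = 3/2, a square-root branch point, modulus 3/2.
The radius of convergence is the smallest modulus among the singular points: 3/2.
The branch term is analytic at -5/2 and contributes nothing to the residue; only the rational part matters.
At the order-3 pole -5/2 set g(y) = (y - (-5/2))^3*(rational part) = 9/32.
Order-3 pole: residue = g''(a)/2; g''(-5/2) = 0, so the residue is 0.
List the singular points by increasing real part (a conjugate pair: the negative imaginary part first).


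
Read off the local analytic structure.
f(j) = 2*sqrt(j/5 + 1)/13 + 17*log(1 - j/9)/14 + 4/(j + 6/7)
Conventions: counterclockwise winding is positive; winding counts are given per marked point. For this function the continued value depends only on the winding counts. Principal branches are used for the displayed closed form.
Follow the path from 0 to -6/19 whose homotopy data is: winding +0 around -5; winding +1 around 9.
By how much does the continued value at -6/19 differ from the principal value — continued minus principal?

The rational part is single-valued and drops out of the difference; each branch term changes only by its own monodromy.
(2/13)*sqrt(1 - j/(-5)): winding +0 is even, the square root returns to the same sheet, contribution 0.
(17/14)*log(1 - j/(9)): each positive loop around 9 adds 2*pi*i to the log, so winding +1 contributes (17/14)*(1)*2*pi*i = (17/7)*pi*i.
Summing the contributions at j = -6/19 gives (17/7)*pi*i.

Continued minus principal equals (17/7)*pi*i.


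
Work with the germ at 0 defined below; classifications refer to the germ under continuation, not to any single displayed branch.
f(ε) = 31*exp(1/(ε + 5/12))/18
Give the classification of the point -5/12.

The exponent 1/(ε - (-5/12)) has a pole at -5/12, so exp(1/(ε - (-5/12))) takes every nonzero value near it: an essential singularity (not a pole of any order).

The point is an essential singularity.


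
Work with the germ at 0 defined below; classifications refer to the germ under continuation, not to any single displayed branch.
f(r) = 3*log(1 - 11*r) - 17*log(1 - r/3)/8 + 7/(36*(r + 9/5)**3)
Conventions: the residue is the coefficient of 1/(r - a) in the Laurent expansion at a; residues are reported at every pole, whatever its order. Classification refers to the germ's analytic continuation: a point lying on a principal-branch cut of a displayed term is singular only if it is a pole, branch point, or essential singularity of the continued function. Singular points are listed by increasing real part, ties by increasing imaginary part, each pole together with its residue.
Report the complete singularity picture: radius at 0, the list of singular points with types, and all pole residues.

Radius of convergence at 0: 1/11.
At -9/5: a pole of order 3; residue 0.
At 1/11: a logarithmic branch point.
At 3: a logarithmic branch point.

Denominator factor (r + 9/5)^3: pole of order 3 at -9/5, modulus 9/5.
Branch term (3)*log(1 - r/(1/11)): its argument vanishes at r = 1/11, a logarithmic branch point, modulus 1/11.
Branch term (-17/8)*log(1 - r/(3)): its argument vanishes at r = 3, a logarithmic branch point, modulus 3.
The radius of convergence is the smallest modulus among the singular points: 1/11.
The branch terms are analytic at -9/5 and contribute nothing to the residue; only the rational part matters.
At the order-3 pole -9/5 set g(r) = (r - (-9/5))^3*(rational part) = 7/36.
Order-3 pole: residue = g''(a)/2; g''(-9/5) = 0, so the residue is 0.
List the singular points by increasing real part (a conjugate pair: the negative imaginary part first).


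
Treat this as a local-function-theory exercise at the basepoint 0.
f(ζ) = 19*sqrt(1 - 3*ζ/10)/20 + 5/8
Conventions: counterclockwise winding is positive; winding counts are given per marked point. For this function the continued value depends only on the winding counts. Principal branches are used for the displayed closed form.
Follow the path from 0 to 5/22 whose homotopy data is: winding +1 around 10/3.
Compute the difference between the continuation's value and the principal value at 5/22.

Continued minus principal equals -(19/220)*sqrt(451).

The rational part is single-valued and drops out of the difference; each branch term changes only by its own monodromy.
(19/20)*sqrt(1 - ζ/(10/3)): winding +1 is odd, the square root flips sign, contributing -2*(19/20)*sqrt(1 - (5/22)/(10/3)) = -2*(19/20)*sqrt(41/44) = -(19/220)*sqrt(451).
Summing the contributions at ζ = 5/22 gives -(19/220)*sqrt(451).


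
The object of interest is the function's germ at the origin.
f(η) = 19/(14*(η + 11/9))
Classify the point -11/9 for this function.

The denominator factor η + 11/9 vanishes at -11/9 and appears to the power 1; the numerator there equals 19/14, nonzero, and no other factor vanishes.
Hence a pole whose order is the multiplicity, 1.

The point is a pole of order 1.


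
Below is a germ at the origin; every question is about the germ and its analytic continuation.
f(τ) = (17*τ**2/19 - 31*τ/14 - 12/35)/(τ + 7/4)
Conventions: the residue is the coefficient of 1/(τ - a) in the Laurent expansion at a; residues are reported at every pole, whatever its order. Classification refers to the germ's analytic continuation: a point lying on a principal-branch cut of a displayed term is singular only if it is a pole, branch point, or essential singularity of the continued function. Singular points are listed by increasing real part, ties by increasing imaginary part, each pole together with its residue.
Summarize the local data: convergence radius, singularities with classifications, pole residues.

Radius of convergence at 0: 7/4.
At -7/4: a pole of order 1; residue 66737/10640.

Denominator factor (τ + 7/4): pole of order 1 at -7/4, modulus 7/4.
The radius of convergence is the smallest modulus among the singular points: 7/4.
At the order-1 pole -7/4 set g(τ) = (τ - (-7/4))*f(τ) = 17*τ**2/19 - 31*τ/14 - 12/35.
Simple pole: residue = g(a) at a = -7/4, which is 66737/10640.


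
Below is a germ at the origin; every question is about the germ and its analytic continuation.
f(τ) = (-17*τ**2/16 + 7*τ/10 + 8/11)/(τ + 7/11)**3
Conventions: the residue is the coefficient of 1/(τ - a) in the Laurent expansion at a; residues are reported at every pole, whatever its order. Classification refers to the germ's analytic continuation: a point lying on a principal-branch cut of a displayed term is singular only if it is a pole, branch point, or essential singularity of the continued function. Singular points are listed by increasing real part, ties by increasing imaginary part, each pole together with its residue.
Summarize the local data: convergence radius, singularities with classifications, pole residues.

Denominator factor (τ + 7/11)^3: pole of order 3 at -7/11, modulus 7/11.
The radius of convergence is the smallest modulus among the singular points: 7/11.
At the order-3 pole -7/11 set g(τ) = (τ - (-7/11))^3*f(τ) = -17*τ**2/16 + 7*τ/10 + 8/11.
Order-3 pole: residue = g''(a)/2; g''(-7/11) = -17/8, so the residue is -17/16.

Radius of convergence at 0: 7/11.
At -7/11: a pole of order 3; residue -17/16.


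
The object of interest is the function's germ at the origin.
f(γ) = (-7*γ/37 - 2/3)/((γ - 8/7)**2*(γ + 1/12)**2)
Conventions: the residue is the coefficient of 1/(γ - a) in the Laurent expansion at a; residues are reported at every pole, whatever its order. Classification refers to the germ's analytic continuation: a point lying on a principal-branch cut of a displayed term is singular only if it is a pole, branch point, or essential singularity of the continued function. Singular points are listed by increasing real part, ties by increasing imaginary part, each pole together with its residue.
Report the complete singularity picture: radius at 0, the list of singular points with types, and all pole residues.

Denominator factor (γ + 1/12)^2: pole of order 2 at -1/12, modulus 1/12.
Denominator factor (γ - 8/7)^2: pole of order 2 at 8/7, modulus 8/7.
The radius of convergence is the smallest modulus among the singular points: 1/12.
At the order-2 pole -1/12 set g(γ) = (γ - (-1/12))^2*f(γ) = (-7*γ/37 - 2/3)/(γ - 8/7)**2.
Order-2 pole: residue = g'(a); g'(-1/12) = -33635952/40430899, so the residue is -33635952/40430899.
At the order-2 pole 8/7 set g(γ) = (γ - (8/7))^2*f(γ) = (-7*γ/37 - 2/3)/(γ + 1/12)**2.
Order-2 pole: residue = g'(a); g'(8/7) = 33635952/40430899, so the residue is 33635952/40430899.
List the singular points by increasing real part (a conjugate pair: the negative imaginary part first).

Radius of convergence at 0: 1/12.
At -1/12: a pole of order 2; residue -33635952/40430899.
At 8/7: a pole of order 2; residue 33635952/40430899.


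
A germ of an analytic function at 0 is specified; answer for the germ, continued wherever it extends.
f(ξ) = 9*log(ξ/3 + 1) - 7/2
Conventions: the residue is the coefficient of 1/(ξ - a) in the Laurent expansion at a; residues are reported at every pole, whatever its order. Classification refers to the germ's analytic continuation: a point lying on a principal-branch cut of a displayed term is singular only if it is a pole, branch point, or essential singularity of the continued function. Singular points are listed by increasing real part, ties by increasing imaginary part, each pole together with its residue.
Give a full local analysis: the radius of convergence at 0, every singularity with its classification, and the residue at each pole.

Radius of convergence at 0: 3.
At -3: a logarithmic branch point.

Branch term (9)*log(1 - ξ/(-3)): its argument vanishes at ξ = -3, a logarithmic branch point, modulus 3.
The radius of convergence is the smallest modulus among the singular points: 3.


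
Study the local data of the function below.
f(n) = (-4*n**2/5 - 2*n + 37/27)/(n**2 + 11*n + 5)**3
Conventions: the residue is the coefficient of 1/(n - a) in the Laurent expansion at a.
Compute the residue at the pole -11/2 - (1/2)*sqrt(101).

The residue is (1376/46363545)*sqrt(101).

The factor n**2 + 11*n + 5 splits as (n - a)(n - a') with a = -11/2 - (1/2)*sqrt(101), a' = -11/2 + (1/2)*sqrt(101). At the order-3 pole a set g(n) = (n - a)^3*f(n) = [-4*n**2/5 - 2*n + 37/27] / (n - a')^3.
Order-3 pole: residue = g''(a)/2; g''(-11/2 - (1/2)*sqrt(101)) = (2752/46363545)*sqrt(101), so the residue is (1376/46363545)*sqrt(101).


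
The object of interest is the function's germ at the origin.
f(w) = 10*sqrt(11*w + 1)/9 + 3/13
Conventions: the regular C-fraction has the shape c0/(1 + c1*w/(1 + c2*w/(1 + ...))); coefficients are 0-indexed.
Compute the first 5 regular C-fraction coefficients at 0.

The regular C-fraction coefficients are [157/117, -715/157, 4587/628, 1727/1668, 7447/1668].

Taylor coefficients (expand at 0): a_0 = 157/117, a_1 = 55/9, a_2 = -605/36, a_3 = 6655/72, a_4 = -366025/576.
c0 = a_0 = 157/117. Peel one level at a time: if S = 1 + c*w/S' with S'(0) = 1, then c is the w-coefficient of S and S' = c*w/(S - 1).
S_1 = c0/f = 1 + (-715/157)*w + (3279705/98596)*w^2 + ...; c1 = -715/157.
S_2 = c1*w/(S_1 - 1) = 1 + (4587/628)*w + (-121/16)*w^2 + ...; c2 = 4587/628.
S_3 = c2*w/(S_2 - 1) = 1 + (1727/1668)*w + (-12860969/2782224)*w^2 + ...; c3 = 1727/1668.
S_4 = c3*w/(S_3 - 1) = 1 + (7447/1668)*w + ...; c4 = 7447/1668.


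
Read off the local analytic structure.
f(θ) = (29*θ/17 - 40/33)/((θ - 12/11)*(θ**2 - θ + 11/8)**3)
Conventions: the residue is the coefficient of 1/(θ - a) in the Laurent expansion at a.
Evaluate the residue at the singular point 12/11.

The residue is 30014752768/148197915633.

At the order-1 pole 12/11 set g(θ) = (θ - (12/11))*f(θ) = (29*θ/17 - 40/33)/(θ**2 - θ + 11/8)**3.
Simple pole: residue = g(a) at a = 12/11, which is 30014752768/148197915633.


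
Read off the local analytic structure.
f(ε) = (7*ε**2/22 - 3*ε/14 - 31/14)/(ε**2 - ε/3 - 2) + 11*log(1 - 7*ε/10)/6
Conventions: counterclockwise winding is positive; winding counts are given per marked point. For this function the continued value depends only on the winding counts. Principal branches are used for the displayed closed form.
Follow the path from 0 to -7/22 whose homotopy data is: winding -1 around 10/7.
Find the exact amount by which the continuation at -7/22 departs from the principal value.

Continued minus principal equals -(11/3)*pi*i.

The rational part is single-valued and drops out of the difference; each branch term changes only by its own monodromy.
(11/6)*log(1 - ε/(10/7)): each positive loop around 10/7 adds 2*pi*i to the log, so winding -1 contributes (11/6)*(-1)*2*pi*i = -(11/3)*pi*i.
Summing the contributions at ε = -7/22 gives -(11/3)*pi*i.


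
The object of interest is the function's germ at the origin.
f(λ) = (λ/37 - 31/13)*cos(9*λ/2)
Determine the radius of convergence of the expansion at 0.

The radius of convergence is infinite.

The factor cos(9*λ/2) is entire and contributes no finite singular point.
The polynomial part has no poles.
No finite singular points: the Taylor series at 0 converges everywhere.


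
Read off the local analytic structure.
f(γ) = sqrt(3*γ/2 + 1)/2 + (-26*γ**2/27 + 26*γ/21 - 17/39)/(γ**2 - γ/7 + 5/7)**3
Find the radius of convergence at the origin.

Denominator factor (γ**2 - γ/7 + 5/7)^3: discriminant -139/49, complex-conjugate roots (1/14) + ((1/14)*sqrt(139))*i and (1/14) - ((1/14)*sqrt(139))*i; poles of order 3, moduli (1/7)*sqrt(35) and (1/7)*sqrt(35).
Branch term (1/2)*sqrt(1 - γ/(-2/3)): its argument vanishes at γ = -2/3, a square-root branch point, modulus 2/3.
The radius of convergence is the smallest modulus among the singular points: 2/3.

The radius of convergence is 2/3.


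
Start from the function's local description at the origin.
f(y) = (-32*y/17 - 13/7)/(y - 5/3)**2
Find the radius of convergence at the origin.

The radius of convergence is 5/3.

Denominator factor (y - 5/3)^2: pole of order 2 at 5/3, modulus 5/3.
The radius of convergence is the smallest modulus among the singular points: 5/3.


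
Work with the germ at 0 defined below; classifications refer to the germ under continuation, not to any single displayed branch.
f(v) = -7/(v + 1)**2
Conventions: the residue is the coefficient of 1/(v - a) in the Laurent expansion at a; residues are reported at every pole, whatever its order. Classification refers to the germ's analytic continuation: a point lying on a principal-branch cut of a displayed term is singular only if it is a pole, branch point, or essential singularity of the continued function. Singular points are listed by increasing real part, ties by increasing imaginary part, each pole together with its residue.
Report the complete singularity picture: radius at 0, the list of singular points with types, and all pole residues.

Denominator factor (v + 1)^2: pole of order 2 at -1, modulus 1.
The radius of convergence is the smallest modulus among the singular points: 1.
At the order-2 pole -1 set g(v) = (v - (-1))^2*f(v) = -7.
Order-2 pole: residue = g'(a); g'(-1) = 0, so the residue is 0.

Radius of convergence at 0: 1.
At -1: a pole of order 2; residue 0.


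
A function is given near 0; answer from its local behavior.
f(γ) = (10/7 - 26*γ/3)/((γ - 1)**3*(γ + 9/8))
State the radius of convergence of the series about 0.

Denominator factor (γ - 1)^3: pole of order 3 at 1, modulus 1.
Denominator factor (γ + 9/8): pole of order 1 at -9/8, modulus 9/8.
The radius of convergence is the smallest modulus among the singular points: 1.

The radius of convergence is 1.


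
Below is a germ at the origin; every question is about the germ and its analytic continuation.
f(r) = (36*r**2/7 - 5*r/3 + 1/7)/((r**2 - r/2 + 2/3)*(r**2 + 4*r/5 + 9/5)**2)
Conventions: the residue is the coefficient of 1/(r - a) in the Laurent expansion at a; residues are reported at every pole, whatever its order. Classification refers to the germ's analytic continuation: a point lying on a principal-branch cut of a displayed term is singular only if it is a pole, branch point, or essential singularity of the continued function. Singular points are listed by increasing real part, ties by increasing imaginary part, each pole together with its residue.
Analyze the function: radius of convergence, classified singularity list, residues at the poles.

Radius of convergence at 0: (1/3)*sqrt(6).
At (-2/5) - ((1/5)*sqrt(41))*i: a pole of order 2; residue (-35724075/56181223) + ((10404633325/188881271726)*sqrt(41))*i.
At (-2/5) + ((1/5)*sqrt(41))*i: a pole of order 2; residue (-35724075/56181223) - ((10404633325/188881271726)*sqrt(41))*i.
At (1/4) - ((1/12)*sqrt(87))*i: a pole of order 1; residue (35724075/56181223) - ((14858475/1629255467)*sqrt(87))*i.
At (1/4) + ((1/12)*sqrt(87))*i: a pole of order 1; residue (35724075/56181223) + ((14858475/1629255467)*sqrt(87))*i.


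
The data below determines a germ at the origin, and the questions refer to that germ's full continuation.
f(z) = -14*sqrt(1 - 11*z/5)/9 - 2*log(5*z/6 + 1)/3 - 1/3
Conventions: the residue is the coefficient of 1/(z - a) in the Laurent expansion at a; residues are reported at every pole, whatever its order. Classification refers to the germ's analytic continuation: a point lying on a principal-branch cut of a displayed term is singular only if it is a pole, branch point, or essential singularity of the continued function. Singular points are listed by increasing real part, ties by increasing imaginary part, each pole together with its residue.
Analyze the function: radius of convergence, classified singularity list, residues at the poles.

Radius of convergence at 0: 5/11.
At -6/5: a logarithmic branch point.
At 5/11: an algebraic (square-root) branch point.

Branch term (-2/3)*log(1 - z/(-6/5)): its argument vanishes at z = -6/5, a logarithmic branch point, modulus 6/5.
Branch term (-14/9)*sqrt(1 - z/(5/11)): its argument vanishes at z = 5/11, a square-root branch point, modulus 5/11.
The radius of convergence is the smallest modulus among the singular points: 5/11.
List the singular points by increasing real part (a conjugate pair: the negative imaginary part first).


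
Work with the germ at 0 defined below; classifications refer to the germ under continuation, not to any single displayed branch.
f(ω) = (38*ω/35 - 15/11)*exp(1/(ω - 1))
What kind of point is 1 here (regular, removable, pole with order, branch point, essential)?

The point is an essential singularity.

The exponent 1/(ω - (1)) has a pole at 1, so exp(1/(ω - (1))) takes every nonzero value near it: an essential singularity (not a pole of any order).


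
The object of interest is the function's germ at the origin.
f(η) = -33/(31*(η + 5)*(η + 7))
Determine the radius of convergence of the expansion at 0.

The radius of convergence is 5.

Denominator factor (η + 5): pole of order 1 at -5, modulus 5.
Denominator factor (η + 7): pole of order 1 at -7, modulus 7.
The radius of convergence is the smallest modulus among the singular points: 5.


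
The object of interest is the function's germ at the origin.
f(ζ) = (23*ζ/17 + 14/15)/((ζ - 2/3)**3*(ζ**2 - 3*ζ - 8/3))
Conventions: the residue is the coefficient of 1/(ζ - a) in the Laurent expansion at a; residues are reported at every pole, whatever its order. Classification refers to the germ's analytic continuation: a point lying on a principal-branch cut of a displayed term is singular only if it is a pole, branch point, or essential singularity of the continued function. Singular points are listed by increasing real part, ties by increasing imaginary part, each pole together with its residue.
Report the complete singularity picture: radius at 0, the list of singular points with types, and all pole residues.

Denominator factor (ζ**2 - 3*ζ - 8/3): discriminant 59/3, real irrational roots 3/2 + (1/6)*sqrt(177) and 3/2 - (1/6)*sqrt(177); poles of order 1, moduli 3/2 + (1/6)*sqrt(177) and -3/2 + (1/6)*sqrt(177).
Denominator factor (ζ - 2/3)^3: pole of order 3 at 2/3, modulus 2/3.
The radius of convergence is the smallest modulus among the singular points: 2/3.
The factor ζ**2 - 3*ζ - 8/3 splits as (ζ - a)(ζ - a') with a = 3/2 - (1/6)*sqrt(177), a' = 3/2 + (1/6)*sqrt(177). At the order-1 pole a set g(ζ) = (ζ - a)*f(ζ) = [(23*ζ/17 + 14/15)/(ζ - 2/3)**3] / (ζ - a').
Simple pole: residue = g(a) at a = 3/2 - (1/6)*sqrt(177), which is 103059/4664120 - (6147/3237448)*sqrt(177).
At the order-3 pole 2/3 set g(ζ) = (ζ - (2/3))^3*f(ζ) = (23*ζ/17 + 14/15)/(ζ**2 - 3*ζ - 8/3).
Order-3 pole: residue = g''(a)/2; g''(2/3) = -103059/1166030, so the residue is -103059/2332060.
The factor ζ**2 - 3*ζ - 8/3 splits as (ζ - a)(ζ - a') with a = 3/2 + (1/6)*sqrt(177), a' = 3/2 - (1/6)*sqrt(177). At the order-1 pole a set g(ζ) = (ζ - a)*f(ζ) = [(23*ζ/17 + 14/15)/(ζ - 2/3)**3] / (ζ - a').
Simple pole: residue = g(a) at a = 3/2 + (1/6)*sqrt(177), which is 103059/4664120 + (6147/3237448)*sqrt(177).
List the singular points by increasing real part (a conjugate pair: the negative imaginary part first).

Radius of convergence at 0: 2/3.
At 3/2 - (1/6)*sqrt(177): a pole of order 1; residue 103059/4664120 - (6147/3237448)*sqrt(177).
At 2/3: a pole of order 3; residue -103059/2332060.
At 3/2 + (1/6)*sqrt(177): a pole of order 1; residue 103059/4664120 + (6147/3237448)*sqrt(177).


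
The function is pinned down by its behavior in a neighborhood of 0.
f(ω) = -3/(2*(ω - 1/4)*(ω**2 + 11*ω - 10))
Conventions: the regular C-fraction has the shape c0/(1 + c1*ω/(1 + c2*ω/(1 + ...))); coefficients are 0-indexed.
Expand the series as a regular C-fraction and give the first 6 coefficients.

The regular C-fraction coefficients are [-3/5, -51/10, 43/51, -2053/2193, 816/88279, 172/2053].

Taylor coefficients (expand at 0): a_0 = -3/5, a_1 = -153/50, a_2 = -6513/500, a_3 = -265173/5000, a_4 = -10662033/50000, a_5 = -427134093/500000.
c0 = a_0 = -3/5. Peel one level at a time: if S = 1 + c*ω/S' with S'(0) = 1, then c is the ω-coefficient of S and S' = c*ω/(S - 1).
S_1 = c0/f = 1 + (-51/10)*ω + (43/10)*ω^2 + ...; c1 = -51/10.
S_2 = c1*ω/(S_1 - 1) = 1 + (43/51)*ω + (2053/2601)*ω^2 + ...; c2 = 43/51.
S_3 = c2*ω/(S_2 - 1) = 1 + (-2053/2193)*ω + (16/1849)*ω^2 + ...; c3 = -2053/2193.
S_4 = c3*ω/(S_3 - 1) = 1 + (816/88279)*ω + (-3264/4214809)*ω^2 + ...; c4 = 816/88279.
S_5 = c4*ω/(S_4 - 1) = 1 + (172/2053)*ω + ...; c5 = 172/2053.


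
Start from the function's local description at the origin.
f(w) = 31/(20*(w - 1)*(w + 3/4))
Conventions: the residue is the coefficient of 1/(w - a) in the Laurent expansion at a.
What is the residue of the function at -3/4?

The residue is -31/35.

At the order-1 pole -3/4 set g(w) = (w - (-3/4))*f(w) = 31/(20*(w - 1)).
Simple pole: residue = g(a) at a = -3/4, which is -31/35.


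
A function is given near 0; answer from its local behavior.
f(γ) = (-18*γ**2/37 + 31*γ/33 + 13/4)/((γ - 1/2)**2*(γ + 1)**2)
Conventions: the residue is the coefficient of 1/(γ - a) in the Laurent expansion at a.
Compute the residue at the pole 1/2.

At the order-2 pole 1/2 set g(γ) = (γ - (1/2))^2*f(γ) = (-18*γ**2/37 + 31*γ/33 + 13/4)/(γ + 1)**2.
Order-2 pole: residue = g'(a); g'(1/2) = -63656/32967, so the residue is -63656/32967.

The residue is -63656/32967.


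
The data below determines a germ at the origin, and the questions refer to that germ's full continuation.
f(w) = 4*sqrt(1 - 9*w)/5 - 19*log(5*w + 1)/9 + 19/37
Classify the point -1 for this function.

The point is a regular point.

There is no denominator, hence no pole anywhere.
Branch term sqrt(1 - w/(1/9)): argument at -1 is 10, nonzero, so -1 is not its branch point (a point on a principal cut is still regular for the continued germ).
Branch term log(1 - w/(-1/5)): argument at -1 is -4, nonzero, so -1 is not its branch point (a point on a principal cut is still regular for the continued germ).
So the germ continues analytically to -1.


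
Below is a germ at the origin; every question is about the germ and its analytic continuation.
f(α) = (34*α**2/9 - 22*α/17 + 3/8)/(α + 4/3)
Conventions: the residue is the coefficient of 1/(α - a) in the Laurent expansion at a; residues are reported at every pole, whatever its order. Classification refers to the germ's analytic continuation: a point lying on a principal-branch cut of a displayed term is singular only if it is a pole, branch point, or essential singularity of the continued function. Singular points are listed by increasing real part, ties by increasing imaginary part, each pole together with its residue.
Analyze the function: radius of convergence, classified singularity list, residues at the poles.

Radius of convergence at 0: 4/3.
At -4/3: a pole of order 1; residue 97123/11016.

Denominator factor (α + 4/3): pole of order 1 at -4/3, modulus 4/3.
The radius of convergence is the smallest modulus among the singular points: 4/3.
At the order-1 pole -4/3 set g(α) = (α - (-4/3))*f(α) = 34*α**2/9 - 22*α/17 + 3/8.
Simple pole: residue = g(a) at a = -4/3, which is 97123/11016.


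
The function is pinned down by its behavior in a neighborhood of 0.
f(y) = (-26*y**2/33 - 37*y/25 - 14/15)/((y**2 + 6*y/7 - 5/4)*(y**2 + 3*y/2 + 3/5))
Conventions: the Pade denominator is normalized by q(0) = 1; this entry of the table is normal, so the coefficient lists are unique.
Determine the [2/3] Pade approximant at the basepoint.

The Pade approximant has numerator coefficients [56/45, 271053286996/146245094775, 132637451264/536232014175]; denominator coefficients [1, 78162972933/45498473930, -103397744122/68247710895, -211051207202/68247710895].

Taylor coefficients needed (expand at 0): a_0 = 56/45, a_1 = -64/225, a_2 = 681232/259875, a_3 = -9877192/9095625, a_4 = 4734526756/955040625, a_5 = -848137606/412671875.
Write the denominator as Q(y) = 1 + q1*y + q2*y^2 + q3*y^3. Requiring Q*f - P = O(y^6) with deg P <= 2 kills the coefficients of y^3..y^5 in Q*f:
  y^3: a_3 + q1*a_2 + q2*a_1 + q3*a_0 = 0, i.e. -9877192/9095625 + (681232/259875)*q1 + (-64/225)*q2 + (56/45)*q3 = 0.
  y^4: a_4 + q1*a_3 + q2*a_2 + q3*a_1 = 0, i.e. 4734526756/955040625 + (-9877192/9095625)*q1 + (681232/259875)*q2 + (-64/225)*q3 = 0.
  y^5: a_5 + q1*a_4 + q2*a_3 + q3*a_2 = 0, i.e. -848137606/412671875 + (4734526756/955040625)*q1 + (-9877192/9095625)*q2 + (681232/259875)*q3 = 0.
Solving this linear system: q1 = 78162972933/45498473930, q2 = -103397744122/68247710895, q3 = -211051207202/68247710895.
The numerator is Q*f truncated at degree 2: P0 = a_0 = 56/45; P1 = a_1 + q1*a_0 = 271053286996/146245094775; P2 = a_2 + q1*a_1 + q2*a_0 = 132637451264/536232014175.
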